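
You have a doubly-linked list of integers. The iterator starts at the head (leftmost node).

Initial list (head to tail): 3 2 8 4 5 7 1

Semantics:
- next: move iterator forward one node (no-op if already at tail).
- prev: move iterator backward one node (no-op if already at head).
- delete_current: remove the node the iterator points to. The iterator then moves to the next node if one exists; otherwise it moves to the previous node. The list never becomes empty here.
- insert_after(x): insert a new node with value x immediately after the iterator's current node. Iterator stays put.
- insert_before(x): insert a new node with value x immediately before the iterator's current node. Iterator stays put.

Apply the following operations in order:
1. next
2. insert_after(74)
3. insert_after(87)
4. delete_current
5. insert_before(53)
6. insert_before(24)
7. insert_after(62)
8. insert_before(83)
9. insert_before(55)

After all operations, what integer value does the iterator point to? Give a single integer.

Answer: 87

Derivation:
After 1 (next): list=[3, 2, 8, 4, 5, 7, 1] cursor@2
After 2 (insert_after(74)): list=[3, 2, 74, 8, 4, 5, 7, 1] cursor@2
After 3 (insert_after(87)): list=[3, 2, 87, 74, 8, 4, 5, 7, 1] cursor@2
After 4 (delete_current): list=[3, 87, 74, 8, 4, 5, 7, 1] cursor@87
After 5 (insert_before(53)): list=[3, 53, 87, 74, 8, 4, 5, 7, 1] cursor@87
After 6 (insert_before(24)): list=[3, 53, 24, 87, 74, 8, 4, 5, 7, 1] cursor@87
After 7 (insert_after(62)): list=[3, 53, 24, 87, 62, 74, 8, 4, 5, 7, 1] cursor@87
After 8 (insert_before(83)): list=[3, 53, 24, 83, 87, 62, 74, 8, 4, 5, 7, 1] cursor@87
After 9 (insert_before(55)): list=[3, 53, 24, 83, 55, 87, 62, 74, 8, 4, 5, 7, 1] cursor@87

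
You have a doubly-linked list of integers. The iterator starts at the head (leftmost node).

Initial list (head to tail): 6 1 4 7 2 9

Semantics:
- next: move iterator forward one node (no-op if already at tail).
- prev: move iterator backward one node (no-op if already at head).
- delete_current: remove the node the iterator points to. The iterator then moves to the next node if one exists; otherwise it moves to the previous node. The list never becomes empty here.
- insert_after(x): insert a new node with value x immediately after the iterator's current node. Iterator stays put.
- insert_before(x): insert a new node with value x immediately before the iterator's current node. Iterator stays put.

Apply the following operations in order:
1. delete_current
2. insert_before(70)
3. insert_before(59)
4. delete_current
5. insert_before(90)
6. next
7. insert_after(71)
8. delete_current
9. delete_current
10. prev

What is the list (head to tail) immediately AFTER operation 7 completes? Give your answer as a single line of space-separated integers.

After 1 (delete_current): list=[1, 4, 7, 2, 9] cursor@1
After 2 (insert_before(70)): list=[70, 1, 4, 7, 2, 9] cursor@1
After 3 (insert_before(59)): list=[70, 59, 1, 4, 7, 2, 9] cursor@1
After 4 (delete_current): list=[70, 59, 4, 7, 2, 9] cursor@4
After 5 (insert_before(90)): list=[70, 59, 90, 4, 7, 2, 9] cursor@4
After 6 (next): list=[70, 59, 90, 4, 7, 2, 9] cursor@7
After 7 (insert_after(71)): list=[70, 59, 90, 4, 7, 71, 2, 9] cursor@7

Answer: 70 59 90 4 7 71 2 9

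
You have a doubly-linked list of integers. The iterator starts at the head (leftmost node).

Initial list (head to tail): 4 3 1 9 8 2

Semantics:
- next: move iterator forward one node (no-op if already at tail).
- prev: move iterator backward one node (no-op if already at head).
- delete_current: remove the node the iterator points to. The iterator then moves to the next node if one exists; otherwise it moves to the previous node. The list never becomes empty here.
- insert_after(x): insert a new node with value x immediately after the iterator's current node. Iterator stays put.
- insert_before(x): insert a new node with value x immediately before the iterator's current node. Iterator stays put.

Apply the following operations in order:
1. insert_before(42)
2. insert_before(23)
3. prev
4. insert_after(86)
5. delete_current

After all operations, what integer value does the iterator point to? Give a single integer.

Answer: 86

Derivation:
After 1 (insert_before(42)): list=[42, 4, 3, 1, 9, 8, 2] cursor@4
After 2 (insert_before(23)): list=[42, 23, 4, 3, 1, 9, 8, 2] cursor@4
After 3 (prev): list=[42, 23, 4, 3, 1, 9, 8, 2] cursor@23
After 4 (insert_after(86)): list=[42, 23, 86, 4, 3, 1, 9, 8, 2] cursor@23
After 5 (delete_current): list=[42, 86, 4, 3, 1, 9, 8, 2] cursor@86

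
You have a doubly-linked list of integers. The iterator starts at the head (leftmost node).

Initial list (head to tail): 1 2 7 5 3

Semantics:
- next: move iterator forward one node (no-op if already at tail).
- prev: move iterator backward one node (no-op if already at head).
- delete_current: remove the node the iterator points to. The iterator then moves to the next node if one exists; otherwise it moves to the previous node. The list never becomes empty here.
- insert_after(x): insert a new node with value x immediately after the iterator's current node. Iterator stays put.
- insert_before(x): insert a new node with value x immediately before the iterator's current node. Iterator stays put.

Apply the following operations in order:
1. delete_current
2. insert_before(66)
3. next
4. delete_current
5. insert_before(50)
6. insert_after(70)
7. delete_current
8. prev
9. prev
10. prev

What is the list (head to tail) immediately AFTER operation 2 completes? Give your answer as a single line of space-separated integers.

Answer: 66 2 7 5 3

Derivation:
After 1 (delete_current): list=[2, 7, 5, 3] cursor@2
After 2 (insert_before(66)): list=[66, 2, 7, 5, 3] cursor@2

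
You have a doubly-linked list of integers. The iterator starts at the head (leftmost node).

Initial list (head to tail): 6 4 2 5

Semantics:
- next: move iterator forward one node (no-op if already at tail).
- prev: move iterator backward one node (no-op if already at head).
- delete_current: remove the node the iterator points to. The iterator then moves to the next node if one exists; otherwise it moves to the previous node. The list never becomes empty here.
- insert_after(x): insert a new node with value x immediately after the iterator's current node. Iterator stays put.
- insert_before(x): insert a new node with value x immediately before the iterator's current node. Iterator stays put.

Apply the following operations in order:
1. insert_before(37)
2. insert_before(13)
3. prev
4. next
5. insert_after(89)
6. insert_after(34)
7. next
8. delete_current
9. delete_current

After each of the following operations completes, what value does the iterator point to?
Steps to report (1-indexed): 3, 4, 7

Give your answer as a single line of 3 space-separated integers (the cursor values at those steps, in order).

After 1 (insert_before(37)): list=[37, 6, 4, 2, 5] cursor@6
After 2 (insert_before(13)): list=[37, 13, 6, 4, 2, 5] cursor@6
After 3 (prev): list=[37, 13, 6, 4, 2, 5] cursor@13
After 4 (next): list=[37, 13, 6, 4, 2, 5] cursor@6
After 5 (insert_after(89)): list=[37, 13, 6, 89, 4, 2, 5] cursor@6
After 6 (insert_after(34)): list=[37, 13, 6, 34, 89, 4, 2, 5] cursor@6
After 7 (next): list=[37, 13, 6, 34, 89, 4, 2, 5] cursor@34
After 8 (delete_current): list=[37, 13, 6, 89, 4, 2, 5] cursor@89
After 9 (delete_current): list=[37, 13, 6, 4, 2, 5] cursor@4

Answer: 13 6 34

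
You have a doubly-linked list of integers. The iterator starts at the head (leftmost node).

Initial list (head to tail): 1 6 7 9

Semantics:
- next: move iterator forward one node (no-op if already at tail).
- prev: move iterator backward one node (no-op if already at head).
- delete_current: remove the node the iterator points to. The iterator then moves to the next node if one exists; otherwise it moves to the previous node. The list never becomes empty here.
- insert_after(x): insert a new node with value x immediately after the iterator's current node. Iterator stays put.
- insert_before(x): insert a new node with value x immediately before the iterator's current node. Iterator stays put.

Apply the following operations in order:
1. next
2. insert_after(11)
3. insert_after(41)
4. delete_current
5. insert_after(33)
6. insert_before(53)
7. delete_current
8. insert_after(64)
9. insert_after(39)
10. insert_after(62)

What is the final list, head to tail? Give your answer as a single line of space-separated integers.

After 1 (next): list=[1, 6, 7, 9] cursor@6
After 2 (insert_after(11)): list=[1, 6, 11, 7, 9] cursor@6
After 3 (insert_after(41)): list=[1, 6, 41, 11, 7, 9] cursor@6
After 4 (delete_current): list=[1, 41, 11, 7, 9] cursor@41
After 5 (insert_after(33)): list=[1, 41, 33, 11, 7, 9] cursor@41
After 6 (insert_before(53)): list=[1, 53, 41, 33, 11, 7, 9] cursor@41
After 7 (delete_current): list=[1, 53, 33, 11, 7, 9] cursor@33
After 8 (insert_after(64)): list=[1, 53, 33, 64, 11, 7, 9] cursor@33
After 9 (insert_after(39)): list=[1, 53, 33, 39, 64, 11, 7, 9] cursor@33
After 10 (insert_after(62)): list=[1, 53, 33, 62, 39, 64, 11, 7, 9] cursor@33

Answer: 1 53 33 62 39 64 11 7 9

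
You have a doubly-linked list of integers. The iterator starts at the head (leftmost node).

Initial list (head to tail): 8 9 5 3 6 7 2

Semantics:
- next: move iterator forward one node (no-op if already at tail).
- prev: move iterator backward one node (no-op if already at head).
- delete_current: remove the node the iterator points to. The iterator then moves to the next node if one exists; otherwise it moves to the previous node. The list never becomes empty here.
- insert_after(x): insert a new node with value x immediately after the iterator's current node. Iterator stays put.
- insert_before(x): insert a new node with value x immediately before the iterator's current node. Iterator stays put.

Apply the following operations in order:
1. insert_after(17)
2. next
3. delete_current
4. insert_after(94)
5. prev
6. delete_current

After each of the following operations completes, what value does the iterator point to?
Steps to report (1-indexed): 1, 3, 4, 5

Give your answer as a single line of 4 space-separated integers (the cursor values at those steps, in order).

Answer: 8 9 9 8

Derivation:
After 1 (insert_after(17)): list=[8, 17, 9, 5, 3, 6, 7, 2] cursor@8
After 2 (next): list=[8, 17, 9, 5, 3, 6, 7, 2] cursor@17
After 3 (delete_current): list=[8, 9, 5, 3, 6, 7, 2] cursor@9
After 4 (insert_after(94)): list=[8, 9, 94, 5, 3, 6, 7, 2] cursor@9
After 5 (prev): list=[8, 9, 94, 5, 3, 6, 7, 2] cursor@8
After 6 (delete_current): list=[9, 94, 5, 3, 6, 7, 2] cursor@9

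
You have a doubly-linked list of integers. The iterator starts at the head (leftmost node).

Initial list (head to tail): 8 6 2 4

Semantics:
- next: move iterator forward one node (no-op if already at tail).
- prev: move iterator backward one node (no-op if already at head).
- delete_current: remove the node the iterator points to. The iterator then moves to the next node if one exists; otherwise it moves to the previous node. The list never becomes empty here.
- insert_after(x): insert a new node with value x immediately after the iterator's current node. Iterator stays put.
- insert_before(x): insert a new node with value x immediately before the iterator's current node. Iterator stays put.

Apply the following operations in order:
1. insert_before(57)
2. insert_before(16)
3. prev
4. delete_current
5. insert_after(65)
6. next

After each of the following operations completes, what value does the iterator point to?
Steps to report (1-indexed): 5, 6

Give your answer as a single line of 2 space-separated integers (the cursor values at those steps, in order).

After 1 (insert_before(57)): list=[57, 8, 6, 2, 4] cursor@8
After 2 (insert_before(16)): list=[57, 16, 8, 6, 2, 4] cursor@8
After 3 (prev): list=[57, 16, 8, 6, 2, 4] cursor@16
After 4 (delete_current): list=[57, 8, 6, 2, 4] cursor@8
After 5 (insert_after(65)): list=[57, 8, 65, 6, 2, 4] cursor@8
After 6 (next): list=[57, 8, 65, 6, 2, 4] cursor@65

Answer: 8 65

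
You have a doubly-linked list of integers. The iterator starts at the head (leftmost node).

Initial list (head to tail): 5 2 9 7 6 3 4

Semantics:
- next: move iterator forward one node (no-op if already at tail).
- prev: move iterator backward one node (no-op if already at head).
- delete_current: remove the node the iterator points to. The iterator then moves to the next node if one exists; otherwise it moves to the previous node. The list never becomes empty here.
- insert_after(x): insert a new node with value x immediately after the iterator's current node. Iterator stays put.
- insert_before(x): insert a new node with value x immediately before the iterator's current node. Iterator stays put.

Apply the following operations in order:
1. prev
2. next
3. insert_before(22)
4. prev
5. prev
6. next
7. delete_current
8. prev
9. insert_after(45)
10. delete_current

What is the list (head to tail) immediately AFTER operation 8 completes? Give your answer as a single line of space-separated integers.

Answer: 5 2 9 7 6 3 4

Derivation:
After 1 (prev): list=[5, 2, 9, 7, 6, 3, 4] cursor@5
After 2 (next): list=[5, 2, 9, 7, 6, 3, 4] cursor@2
After 3 (insert_before(22)): list=[5, 22, 2, 9, 7, 6, 3, 4] cursor@2
After 4 (prev): list=[5, 22, 2, 9, 7, 6, 3, 4] cursor@22
After 5 (prev): list=[5, 22, 2, 9, 7, 6, 3, 4] cursor@5
After 6 (next): list=[5, 22, 2, 9, 7, 6, 3, 4] cursor@22
After 7 (delete_current): list=[5, 2, 9, 7, 6, 3, 4] cursor@2
After 8 (prev): list=[5, 2, 9, 7, 6, 3, 4] cursor@5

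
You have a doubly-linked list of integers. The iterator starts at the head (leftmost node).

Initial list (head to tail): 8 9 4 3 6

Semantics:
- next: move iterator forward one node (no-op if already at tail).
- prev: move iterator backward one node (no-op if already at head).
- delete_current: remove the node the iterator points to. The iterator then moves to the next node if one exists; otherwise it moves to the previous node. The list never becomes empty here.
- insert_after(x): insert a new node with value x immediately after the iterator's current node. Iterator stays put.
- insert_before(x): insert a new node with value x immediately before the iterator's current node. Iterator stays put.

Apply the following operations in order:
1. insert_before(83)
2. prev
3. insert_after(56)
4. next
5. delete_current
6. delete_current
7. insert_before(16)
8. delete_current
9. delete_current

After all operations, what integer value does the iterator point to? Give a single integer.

Answer: 3

Derivation:
After 1 (insert_before(83)): list=[83, 8, 9, 4, 3, 6] cursor@8
After 2 (prev): list=[83, 8, 9, 4, 3, 6] cursor@83
After 3 (insert_after(56)): list=[83, 56, 8, 9, 4, 3, 6] cursor@83
After 4 (next): list=[83, 56, 8, 9, 4, 3, 6] cursor@56
After 5 (delete_current): list=[83, 8, 9, 4, 3, 6] cursor@8
After 6 (delete_current): list=[83, 9, 4, 3, 6] cursor@9
After 7 (insert_before(16)): list=[83, 16, 9, 4, 3, 6] cursor@9
After 8 (delete_current): list=[83, 16, 4, 3, 6] cursor@4
After 9 (delete_current): list=[83, 16, 3, 6] cursor@3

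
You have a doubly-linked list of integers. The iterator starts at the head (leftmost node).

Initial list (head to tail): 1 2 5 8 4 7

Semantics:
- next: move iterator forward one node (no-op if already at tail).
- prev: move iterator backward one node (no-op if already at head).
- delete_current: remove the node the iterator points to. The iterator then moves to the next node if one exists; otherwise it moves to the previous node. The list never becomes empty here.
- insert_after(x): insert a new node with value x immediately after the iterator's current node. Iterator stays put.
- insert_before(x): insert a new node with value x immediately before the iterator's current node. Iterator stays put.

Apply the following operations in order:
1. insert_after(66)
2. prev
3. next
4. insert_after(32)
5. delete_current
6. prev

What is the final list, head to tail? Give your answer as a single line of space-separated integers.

Answer: 1 32 2 5 8 4 7

Derivation:
After 1 (insert_after(66)): list=[1, 66, 2, 5, 8, 4, 7] cursor@1
After 2 (prev): list=[1, 66, 2, 5, 8, 4, 7] cursor@1
After 3 (next): list=[1, 66, 2, 5, 8, 4, 7] cursor@66
After 4 (insert_after(32)): list=[1, 66, 32, 2, 5, 8, 4, 7] cursor@66
After 5 (delete_current): list=[1, 32, 2, 5, 8, 4, 7] cursor@32
After 6 (prev): list=[1, 32, 2, 5, 8, 4, 7] cursor@1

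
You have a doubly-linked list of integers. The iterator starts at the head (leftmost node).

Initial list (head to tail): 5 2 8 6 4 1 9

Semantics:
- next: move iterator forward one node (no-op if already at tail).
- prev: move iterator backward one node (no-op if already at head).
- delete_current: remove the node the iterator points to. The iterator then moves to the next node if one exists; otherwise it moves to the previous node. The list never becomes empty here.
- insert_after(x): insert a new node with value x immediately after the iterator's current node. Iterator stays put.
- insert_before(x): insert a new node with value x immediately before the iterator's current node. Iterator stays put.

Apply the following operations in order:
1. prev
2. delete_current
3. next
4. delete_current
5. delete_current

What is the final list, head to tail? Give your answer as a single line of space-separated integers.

After 1 (prev): list=[5, 2, 8, 6, 4, 1, 9] cursor@5
After 2 (delete_current): list=[2, 8, 6, 4, 1, 9] cursor@2
After 3 (next): list=[2, 8, 6, 4, 1, 9] cursor@8
After 4 (delete_current): list=[2, 6, 4, 1, 9] cursor@6
After 5 (delete_current): list=[2, 4, 1, 9] cursor@4

Answer: 2 4 1 9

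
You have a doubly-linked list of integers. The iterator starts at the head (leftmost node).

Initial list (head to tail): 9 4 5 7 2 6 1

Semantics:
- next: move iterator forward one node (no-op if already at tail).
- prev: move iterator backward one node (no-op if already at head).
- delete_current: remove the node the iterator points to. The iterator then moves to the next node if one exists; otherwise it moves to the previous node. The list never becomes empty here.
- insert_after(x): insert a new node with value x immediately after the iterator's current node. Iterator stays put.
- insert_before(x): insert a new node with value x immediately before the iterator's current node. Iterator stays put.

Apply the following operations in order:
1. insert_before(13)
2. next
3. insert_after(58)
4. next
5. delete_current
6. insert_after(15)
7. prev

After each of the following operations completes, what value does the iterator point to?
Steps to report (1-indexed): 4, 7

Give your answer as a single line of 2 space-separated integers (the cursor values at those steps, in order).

After 1 (insert_before(13)): list=[13, 9, 4, 5, 7, 2, 6, 1] cursor@9
After 2 (next): list=[13, 9, 4, 5, 7, 2, 6, 1] cursor@4
After 3 (insert_after(58)): list=[13, 9, 4, 58, 5, 7, 2, 6, 1] cursor@4
After 4 (next): list=[13, 9, 4, 58, 5, 7, 2, 6, 1] cursor@58
After 5 (delete_current): list=[13, 9, 4, 5, 7, 2, 6, 1] cursor@5
After 6 (insert_after(15)): list=[13, 9, 4, 5, 15, 7, 2, 6, 1] cursor@5
After 7 (prev): list=[13, 9, 4, 5, 15, 7, 2, 6, 1] cursor@4

Answer: 58 4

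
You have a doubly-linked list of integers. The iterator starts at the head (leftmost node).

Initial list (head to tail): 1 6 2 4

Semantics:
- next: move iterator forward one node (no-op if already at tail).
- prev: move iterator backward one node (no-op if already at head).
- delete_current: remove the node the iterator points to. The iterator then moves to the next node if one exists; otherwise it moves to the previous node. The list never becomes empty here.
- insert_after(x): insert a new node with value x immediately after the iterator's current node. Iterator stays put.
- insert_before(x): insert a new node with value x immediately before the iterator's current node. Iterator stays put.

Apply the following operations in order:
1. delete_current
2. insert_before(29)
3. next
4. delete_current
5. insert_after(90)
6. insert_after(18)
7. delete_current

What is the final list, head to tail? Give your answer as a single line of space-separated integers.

Answer: 29 6 18 90

Derivation:
After 1 (delete_current): list=[6, 2, 4] cursor@6
After 2 (insert_before(29)): list=[29, 6, 2, 4] cursor@6
After 3 (next): list=[29, 6, 2, 4] cursor@2
After 4 (delete_current): list=[29, 6, 4] cursor@4
After 5 (insert_after(90)): list=[29, 6, 4, 90] cursor@4
After 6 (insert_after(18)): list=[29, 6, 4, 18, 90] cursor@4
After 7 (delete_current): list=[29, 6, 18, 90] cursor@18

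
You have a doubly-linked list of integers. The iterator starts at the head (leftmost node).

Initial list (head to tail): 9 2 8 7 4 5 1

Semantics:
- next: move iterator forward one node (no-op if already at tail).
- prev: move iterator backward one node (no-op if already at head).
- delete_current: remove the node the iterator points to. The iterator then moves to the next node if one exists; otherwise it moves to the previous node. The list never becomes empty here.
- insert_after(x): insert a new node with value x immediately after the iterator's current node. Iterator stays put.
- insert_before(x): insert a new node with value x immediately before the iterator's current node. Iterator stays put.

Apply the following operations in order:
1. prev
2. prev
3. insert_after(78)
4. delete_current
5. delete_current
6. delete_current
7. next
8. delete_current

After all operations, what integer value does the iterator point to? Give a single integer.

Answer: 4

Derivation:
After 1 (prev): list=[9, 2, 8, 7, 4, 5, 1] cursor@9
After 2 (prev): list=[9, 2, 8, 7, 4, 5, 1] cursor@9
After 3 (insert_after(78)): list=[9, 78, 2, 8, 7, 4, 5, 1] cursor@9
After 4 (delete_current): list=[78, 2, 8, 7, 4, 5, 1] cursor@78
After 5 (delete_current): list=[2, 8, 7, 4, 5, 1] cursor@2
After 6 (delete_current): list=[8, 7, 4, 5, 1] cursor@8
After 7 (next): list=[8, 7, 4, 5, 1] cursor@7
After 8 (delete_current): list=[8, 4, 5, 1] cursor@4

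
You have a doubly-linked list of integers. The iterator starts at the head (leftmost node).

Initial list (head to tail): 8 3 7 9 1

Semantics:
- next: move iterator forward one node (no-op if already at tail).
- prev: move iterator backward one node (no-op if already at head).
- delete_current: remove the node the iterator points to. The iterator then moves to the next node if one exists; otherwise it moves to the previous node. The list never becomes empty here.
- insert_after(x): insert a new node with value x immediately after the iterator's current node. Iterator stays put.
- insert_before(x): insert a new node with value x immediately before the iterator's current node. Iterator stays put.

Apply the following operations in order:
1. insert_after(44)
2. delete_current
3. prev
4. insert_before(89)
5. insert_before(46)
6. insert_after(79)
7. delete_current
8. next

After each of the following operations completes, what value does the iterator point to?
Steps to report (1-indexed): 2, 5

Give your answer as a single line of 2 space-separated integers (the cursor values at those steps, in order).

After 1 (insert_after(44)): list=[8, 44, 3, 7, 9, 1] cursor@8
After 2 (delete_current): list=[44, 3, 7, 9, 1] cursor@44
After 3 (prev): list=[44, 3, 7, 9, 1] cursor@44
After 4 (insert_before(89)): list=[89, 44, 3, 7, 9, 1] cursor@44
After 5 (insert_before(46)): list=[89, 46, 44, 3, 7, 9, 1] cursor@44
After 6 (insert_after(79)): list=[89, 46, 44, 79, 3, 7, 9, 1] cursor@44
After 7 (delete_current): list=[89, 46, 79, 3, 7, 9, 1] cursor@79
After 8 (next): list=[89, 46, 79, 3, 7, 9, 1] cursor@3

Answer: 44 44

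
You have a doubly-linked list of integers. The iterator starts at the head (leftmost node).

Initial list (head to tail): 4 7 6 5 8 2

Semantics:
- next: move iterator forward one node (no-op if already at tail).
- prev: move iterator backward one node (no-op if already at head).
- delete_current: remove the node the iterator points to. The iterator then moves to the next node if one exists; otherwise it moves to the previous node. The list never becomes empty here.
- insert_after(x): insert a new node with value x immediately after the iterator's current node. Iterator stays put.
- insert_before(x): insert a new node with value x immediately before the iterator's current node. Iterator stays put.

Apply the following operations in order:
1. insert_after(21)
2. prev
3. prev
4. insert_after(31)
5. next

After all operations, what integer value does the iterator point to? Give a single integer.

Answer: 31

Derivation:
After 1 (insert_after(21)): list=[4, 21, 7, 6, 5, 8, 2] cursor@4
After 2 (prev): list=[4, 21, 7, 6, 5, 8, 2] cursor@4
After 3 (prev): list=[4, 21, 7, 6, 5, 8, 2] cursor@4
After 4 (insert_after(31)): list=[4, 31, 21, 7, 6, 5, 8, 2] cursor@4
After 5 (next): list=[4, 31, 21, 7, 6, 5, 8, 2] cursor@31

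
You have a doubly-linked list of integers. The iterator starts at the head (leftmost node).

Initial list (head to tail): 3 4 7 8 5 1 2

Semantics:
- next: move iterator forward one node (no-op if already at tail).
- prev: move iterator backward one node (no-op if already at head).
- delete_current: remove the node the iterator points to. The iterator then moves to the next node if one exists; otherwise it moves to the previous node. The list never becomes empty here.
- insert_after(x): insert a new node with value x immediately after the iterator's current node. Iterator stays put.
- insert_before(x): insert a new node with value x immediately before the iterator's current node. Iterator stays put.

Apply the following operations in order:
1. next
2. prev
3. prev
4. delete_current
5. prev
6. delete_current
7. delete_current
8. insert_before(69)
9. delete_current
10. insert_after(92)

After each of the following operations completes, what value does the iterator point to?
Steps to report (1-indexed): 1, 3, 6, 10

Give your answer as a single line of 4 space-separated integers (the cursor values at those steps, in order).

Answer: 4 3 7 5

Derivation:
After 1 (next): list=[3, 4, 7, 8, 5, 1, 2] cursor@4
After 2 (prev): list=[3, 4, 7, 8, 5, 1, 2] cursor@3
After 3 (prev): list=[3, 4, 7, 8, 5, 1, 2] cursor@3
After 4 (delete_current): list=[4, 7, 8, 5, 1, 2] cursor@4
After 5 (prev): list=[4, 7, 8, 5, 1, 2] cursor@4
After 6 (delete_current): list=[7, 8, 5, 1, 2] cursor@7
After 7 (delete_current): list=[8, 5, 1, 2] cursor@8
After 8 (insert_before(69)): list=[69, 8, 5, 1, 2] cursor@8
After 9 (delete_current): list=[69, 5, 1, 2] cursor@5
After 10 (insert_after(92)): list=[69, 5, 92, 1, 2] cursor@5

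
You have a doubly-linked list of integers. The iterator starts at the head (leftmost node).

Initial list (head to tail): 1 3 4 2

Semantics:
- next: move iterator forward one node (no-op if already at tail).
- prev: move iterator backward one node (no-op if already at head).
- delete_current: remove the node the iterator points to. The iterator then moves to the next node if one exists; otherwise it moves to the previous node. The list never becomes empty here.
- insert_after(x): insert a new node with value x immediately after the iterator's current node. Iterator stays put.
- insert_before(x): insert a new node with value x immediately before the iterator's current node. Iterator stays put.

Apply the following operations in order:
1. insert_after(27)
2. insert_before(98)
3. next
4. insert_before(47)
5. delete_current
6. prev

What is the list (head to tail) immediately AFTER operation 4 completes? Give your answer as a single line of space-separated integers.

After 1 (insert_after(27)): list=[1, 27, 3, 4, 2] cursor@1
After 2 (insert_before(98)): list=[98, 1, 27, 3, 4, 2] cursor@1
After 3 (next): list=[98, 1, 27, 3, 4, 2] cursor@27
After 4 (insert_before(47)): list=[98, 1, 47, 27, 3, 4, 2] cursor@27

Answer: 98 1 47 27 3 4 2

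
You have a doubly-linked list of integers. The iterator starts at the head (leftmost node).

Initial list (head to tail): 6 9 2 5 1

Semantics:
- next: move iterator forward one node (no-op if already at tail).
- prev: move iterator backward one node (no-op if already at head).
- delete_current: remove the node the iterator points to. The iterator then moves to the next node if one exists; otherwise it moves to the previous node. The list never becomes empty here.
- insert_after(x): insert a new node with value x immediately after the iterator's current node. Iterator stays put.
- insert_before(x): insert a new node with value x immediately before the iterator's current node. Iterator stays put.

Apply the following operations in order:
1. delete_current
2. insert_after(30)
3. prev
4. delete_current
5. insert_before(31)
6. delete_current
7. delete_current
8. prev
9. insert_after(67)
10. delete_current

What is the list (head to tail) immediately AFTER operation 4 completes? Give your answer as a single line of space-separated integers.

After 1 (delete_current): list=[9, 2, 5, 1] cursor@9
After 2 (insert_after(30)): list=[9, 30, 2, 5, 1] cursor@9
After 3 (prev): list=[9, 30, 2, 5, 1] cursor@9
After 4 (delete_current): list=[30, 2, 5, 1] cursor@30

Answer: 30 2 5 1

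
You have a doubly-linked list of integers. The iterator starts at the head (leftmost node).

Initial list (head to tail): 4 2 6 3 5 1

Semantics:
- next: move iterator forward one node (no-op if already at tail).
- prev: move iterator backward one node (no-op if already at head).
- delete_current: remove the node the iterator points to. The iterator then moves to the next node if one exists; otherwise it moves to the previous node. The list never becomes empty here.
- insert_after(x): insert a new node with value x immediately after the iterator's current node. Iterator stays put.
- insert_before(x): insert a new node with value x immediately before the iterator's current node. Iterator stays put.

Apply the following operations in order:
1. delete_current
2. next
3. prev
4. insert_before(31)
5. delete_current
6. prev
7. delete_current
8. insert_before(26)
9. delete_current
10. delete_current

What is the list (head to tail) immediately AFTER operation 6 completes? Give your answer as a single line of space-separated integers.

Answer: 31 6 3 5 1

Derivation:
After 1 (delete_current): list=[2, 6, 3, 5, 1] cursor@2
After 2 (next): list=[2, 6, 3, 5, 1] cursor@6
After 3 (prev): list=[2, 6, 3, 5, 1] cursor@2
After 4 (insert_before(31)): list=[31, 2, 6, 3, 5, 1] cursor@2
After 5 (delete_current): list=[31, 6, 3, 5, 1] cursor@6
After 6 (prev): list=[31, 6, 3, 5, 1] cursor@31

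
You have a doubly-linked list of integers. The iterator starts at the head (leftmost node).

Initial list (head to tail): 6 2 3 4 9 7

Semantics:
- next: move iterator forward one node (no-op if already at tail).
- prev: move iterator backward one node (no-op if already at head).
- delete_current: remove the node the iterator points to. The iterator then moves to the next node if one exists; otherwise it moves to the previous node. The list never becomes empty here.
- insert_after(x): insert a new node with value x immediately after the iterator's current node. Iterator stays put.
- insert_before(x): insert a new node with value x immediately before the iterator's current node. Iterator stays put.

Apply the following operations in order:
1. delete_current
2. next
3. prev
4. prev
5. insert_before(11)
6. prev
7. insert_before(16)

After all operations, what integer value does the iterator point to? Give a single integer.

Answer: 11

Derivation:
After 1 (delete_current): list=[2, 3, 4, 9, 7] cursor@2
After 2 (next): list=[2, 3, 4, 9, 7] cursor@3
After 3 (prev): list=[2, 3, 4, 9, 7] cursor@2
After 4 (prev): list=[2, 3, 4, 9, 7] cursor@2
After 5 (insert_before(11)): list=[11, 2, 3, 4, 9, 7] cursor@2
After 6 (prev): list=[11, 2, 3, 4, 9, 7] cursor@11
After 7 (insert_before(16)): list=[16, 11, 2, 3, 4, 9, 7] cursor@11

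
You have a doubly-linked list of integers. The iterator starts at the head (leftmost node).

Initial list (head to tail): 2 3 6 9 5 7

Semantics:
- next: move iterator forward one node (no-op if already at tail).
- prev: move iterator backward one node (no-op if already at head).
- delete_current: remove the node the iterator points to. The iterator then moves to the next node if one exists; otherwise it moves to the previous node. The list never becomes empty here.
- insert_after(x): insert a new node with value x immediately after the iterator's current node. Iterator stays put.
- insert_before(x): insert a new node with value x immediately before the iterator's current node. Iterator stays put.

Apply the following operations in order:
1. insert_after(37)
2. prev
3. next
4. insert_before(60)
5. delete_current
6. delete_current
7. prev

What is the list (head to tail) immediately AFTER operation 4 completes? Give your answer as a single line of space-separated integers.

After 1 (insert_after(37)): list=[2, 37, 3, 6, 9, 5, 7] cursor@2
After 2 (prev): list=[2, 37, 3, 6, 9, 5, 7] cursor@2
After 3 (next): list=[2, 37, 3, 6, 9, 5, 7] cursor@37
After 4 (insert_before(60)): list=[2, 60, 37, 3, 6, 9, 5, 7] cursor@37

Answer: 2 60 37 3 6 9 5 7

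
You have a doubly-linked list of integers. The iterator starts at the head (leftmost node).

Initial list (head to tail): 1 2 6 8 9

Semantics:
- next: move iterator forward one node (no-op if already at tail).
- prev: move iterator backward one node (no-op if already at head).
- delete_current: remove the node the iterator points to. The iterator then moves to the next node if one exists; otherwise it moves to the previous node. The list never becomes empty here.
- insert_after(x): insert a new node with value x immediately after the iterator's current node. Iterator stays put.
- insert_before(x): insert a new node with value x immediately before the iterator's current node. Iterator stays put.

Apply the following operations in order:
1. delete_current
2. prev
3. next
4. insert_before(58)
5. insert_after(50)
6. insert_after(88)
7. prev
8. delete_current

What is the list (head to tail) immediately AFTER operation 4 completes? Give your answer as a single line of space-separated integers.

After 1 (delete_current): list=[2, 6, 8, 9] cursor@2
After 2 (prev): list=[2, 6, 8, 9] cursor@2
After 3 (next): list=[2, 6, 8, 9] cursor@6
After 4 (insert_before(58)): list=[2, 58, 6, 8, 9] cursor@6

Answer: 2 58 6 8 9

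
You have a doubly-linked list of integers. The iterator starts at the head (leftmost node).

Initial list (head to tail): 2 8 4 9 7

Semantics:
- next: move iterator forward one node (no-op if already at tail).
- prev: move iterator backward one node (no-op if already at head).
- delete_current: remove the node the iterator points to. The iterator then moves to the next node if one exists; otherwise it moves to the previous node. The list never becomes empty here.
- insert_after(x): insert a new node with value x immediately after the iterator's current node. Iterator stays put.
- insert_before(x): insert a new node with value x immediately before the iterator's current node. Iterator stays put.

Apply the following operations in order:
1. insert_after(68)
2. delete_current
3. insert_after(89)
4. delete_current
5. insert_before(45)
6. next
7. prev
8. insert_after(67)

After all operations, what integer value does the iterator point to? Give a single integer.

Answer: 89

Derivation:
After 1 (insert_after(68)): list=[2, 68, 8, 4, 9, 7] cursor@2
After 2 (delete_current): list=[68, 8, 4, 9, 7] cursor@68
After 3 (insert_after(89)): list=[68, 89, 8, 4, 9, 7] cursor@68
After 4 (delete_current): list=[89, 8, 4, 9, 7] cursor@89
After 5 (insert_before(45)): list=[45, 89, 8, 4, 9, 7] cursor@89
After 6 (next): list=[45, 89, 8, 4, 9, 7] cursor@8
After 7 (prev): list=[45, 89, 8, 4, 9, 7] cursor@89
After 8 (insert_after(67)): list=[45, 89, 67, 8, 4, 9, 7] cursor@89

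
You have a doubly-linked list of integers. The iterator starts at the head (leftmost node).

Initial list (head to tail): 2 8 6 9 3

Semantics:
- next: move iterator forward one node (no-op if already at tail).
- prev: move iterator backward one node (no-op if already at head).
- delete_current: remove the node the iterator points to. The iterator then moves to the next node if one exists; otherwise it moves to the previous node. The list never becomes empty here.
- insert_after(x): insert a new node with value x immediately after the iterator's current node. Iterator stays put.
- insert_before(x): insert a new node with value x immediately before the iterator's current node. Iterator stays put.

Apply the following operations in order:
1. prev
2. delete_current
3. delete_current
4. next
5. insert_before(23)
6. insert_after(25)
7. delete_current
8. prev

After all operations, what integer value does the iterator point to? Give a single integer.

After 1 (prev): list=[2, 8, 6, 9, 3] cursor@2
After 2 (delete_current): list=[8, 6, 9, 3] cursor@8
After 3 (delete_current): list=[6, 9, 3] cursor@6
After 4 (next): list=[6, 9, 3] cursor@9
After 5 (insert_before(23)): list=[6, 23, 9, 3] cursor@9
After 6 (insert_after(25)): list=[6, 23, 9, 25, 3] cursor@9
After 7 (delete_current): list=[6, 23, 25, 3] cursor@25
After 8 (prev): list=[6, 23, 25, 3] cursor@23

Answer: 23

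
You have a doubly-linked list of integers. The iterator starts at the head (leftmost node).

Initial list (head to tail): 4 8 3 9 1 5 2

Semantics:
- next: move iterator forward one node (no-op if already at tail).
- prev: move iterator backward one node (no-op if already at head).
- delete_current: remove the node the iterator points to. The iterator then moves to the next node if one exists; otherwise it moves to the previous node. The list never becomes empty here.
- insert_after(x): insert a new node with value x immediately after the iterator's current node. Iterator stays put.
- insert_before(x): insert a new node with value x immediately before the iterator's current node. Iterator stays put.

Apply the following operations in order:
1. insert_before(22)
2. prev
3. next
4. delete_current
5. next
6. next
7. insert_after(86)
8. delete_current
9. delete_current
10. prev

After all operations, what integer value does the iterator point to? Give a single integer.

Answer: 3

Derivation:
After 1 (insert_before(22)): list=[22, 4, 8, 3, 9, 1, 5, 2] cursor@4
After 2 (prev): list=[22, 4, 8, 3, 9, 1, 5, 2] cursor@22
After 3 (next): list=[22, 4, 8, 3, 9, 1, 5, 2] cursor@4
After 4 (delete_current): list=[22, 8, 3, 9, 1, 5, 2] cursor@8
After 5 (next): list=[22, 8, 3, 9, 1, 5, 2] cursor@3
After 6 (next): list=[22, 8, 3, 9, 1, 5, 2] cursor@9
After 7 (insert_after(86)): list=[22, 8, 3, 9, 86, 1, 5, 2] cursor@9
After 8 (delete_current): list=[22, 8, 3, 86, 1, 5, 2] cursor@86
After 9 (delete_current): list=[22, 8, 3, 1, 5, 2] cursor@1
After 10 (prev): list=[22, 8, 3, 1, 5, 2] cursor@3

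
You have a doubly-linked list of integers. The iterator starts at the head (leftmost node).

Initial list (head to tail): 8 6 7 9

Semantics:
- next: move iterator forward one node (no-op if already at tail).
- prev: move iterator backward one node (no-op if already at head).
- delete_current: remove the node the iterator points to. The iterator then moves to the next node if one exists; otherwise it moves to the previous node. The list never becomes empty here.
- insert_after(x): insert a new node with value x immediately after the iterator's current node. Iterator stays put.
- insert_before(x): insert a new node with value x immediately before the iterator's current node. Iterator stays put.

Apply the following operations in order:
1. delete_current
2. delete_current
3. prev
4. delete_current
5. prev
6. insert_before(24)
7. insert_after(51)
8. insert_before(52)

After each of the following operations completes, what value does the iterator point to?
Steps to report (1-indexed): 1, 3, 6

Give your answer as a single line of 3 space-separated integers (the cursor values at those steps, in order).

After 1 (delete_current): list=[6, 7, 9] cursor@6
After 2 (delete_current): list=[7, 9] cursor@7
After 3 (prev): list=[7, 9] cursor@7
After 4 (delete_current): list=[9] cursor@9
After 5 (prev): list=[9] cursor@9
After 6 (insert_before(24)): list=[24, 9] cursor@9
After 7 (insert_after(51)): list=[24, 9, 51] cursor@9
After 8 (insert_before(52)): list=[24, 52, 9, 51] cursor@9

Answer: 6 7 9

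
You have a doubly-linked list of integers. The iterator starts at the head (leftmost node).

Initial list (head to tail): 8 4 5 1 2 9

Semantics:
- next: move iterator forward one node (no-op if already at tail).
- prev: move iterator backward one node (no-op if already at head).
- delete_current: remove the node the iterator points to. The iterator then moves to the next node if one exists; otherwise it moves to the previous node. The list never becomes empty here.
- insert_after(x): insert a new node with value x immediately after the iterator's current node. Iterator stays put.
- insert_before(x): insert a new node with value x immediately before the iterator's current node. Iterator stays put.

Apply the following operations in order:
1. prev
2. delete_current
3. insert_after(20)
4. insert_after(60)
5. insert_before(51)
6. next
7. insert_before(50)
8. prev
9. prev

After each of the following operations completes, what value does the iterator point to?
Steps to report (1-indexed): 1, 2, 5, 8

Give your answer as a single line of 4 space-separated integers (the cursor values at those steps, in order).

After 1 (prev): list=[8, 4, 5, 1, 2, 9] cursor@8
After 2 (delete_current): list=[4, 5, 1, 2, 9] cursor@4
After 3 (insert_after(20)): list=[4, 20, 5, 1, 2, 9] cursor@4
After 4 (insert_after(60)): list=[4, 60, 20, 5, 1, 2, 9] cursor@4
After 5 (insert_before(51)): list=[51, 4, 60, 20, 5, 1, 2, 9] cursor@4
After 6 (next): list=[51, 4, 60, 20, 5, 1, 2, 9] cursor@60
After 7 (insert_before(50)): list=[51, 4, 50, 60, 20, 5, 1, 2, 9] cursor@60
After 8 (prev): list=[51, 4, 50, 60, 20, 5, 1, 2, 9] cursor@50
After 9 (prev): list=[51, 4, 50, 60, 20, 5, 1, 2, 9] cursor@4

Answer: 8 4 4 50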